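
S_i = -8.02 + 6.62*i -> [-8.02, -1.4, 5.22, 11.84, 18.46]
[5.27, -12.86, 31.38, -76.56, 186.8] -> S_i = 5.27*(-2.44)^i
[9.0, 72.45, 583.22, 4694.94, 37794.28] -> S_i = 9.00*8.05^i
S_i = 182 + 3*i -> [182, 185, 188, 191, 194]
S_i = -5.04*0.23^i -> [-5.04, -1.16, -0.27, -0.06, -0.01]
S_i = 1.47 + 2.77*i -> [1.47, 4.24, 7.01, 9.78, 12.55]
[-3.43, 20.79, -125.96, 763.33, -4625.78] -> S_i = -3.43*(-6.06)^i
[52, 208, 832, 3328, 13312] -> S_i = 52*4^i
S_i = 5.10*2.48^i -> [5.1, 12.65, 31.37, 77.79, 192.92]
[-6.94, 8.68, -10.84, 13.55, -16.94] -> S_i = -6.94*(-1.25)^i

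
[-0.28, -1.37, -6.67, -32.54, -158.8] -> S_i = -0.28*4.88^i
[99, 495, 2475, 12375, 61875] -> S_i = 99*5^i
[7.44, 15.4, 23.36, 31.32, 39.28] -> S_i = 7.44 + 7.96*i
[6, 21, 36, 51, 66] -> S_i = 6 + 15*i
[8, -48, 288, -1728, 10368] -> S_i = 8*-6^i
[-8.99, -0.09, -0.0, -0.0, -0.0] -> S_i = -8.99*0.01^i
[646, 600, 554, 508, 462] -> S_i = 646 + -46*i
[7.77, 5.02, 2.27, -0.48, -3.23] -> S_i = 7.77 + -2.75*i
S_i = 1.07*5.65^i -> [1.07, 6.05, 34.16, 192.99, 1090.38]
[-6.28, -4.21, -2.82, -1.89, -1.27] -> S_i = -6.28*0.67^i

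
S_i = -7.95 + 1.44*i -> [-7.95, -6.51, -5.07, -3.63, -2.19]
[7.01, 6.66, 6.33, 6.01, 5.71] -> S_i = 7.01*0.95^i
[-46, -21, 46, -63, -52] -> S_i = Random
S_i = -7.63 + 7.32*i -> [-7.63, -0.31, 7.01, 14.33, 21.65]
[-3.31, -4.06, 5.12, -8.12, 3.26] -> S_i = Random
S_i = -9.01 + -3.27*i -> [-9.01, -12.28, -15.55, -18.82, -22.09]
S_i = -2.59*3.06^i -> [-2.59, -7.93, -24.25, -74.21, -227.08]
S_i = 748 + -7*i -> [748, 741, 734, 727, 720]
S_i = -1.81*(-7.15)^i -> [-1.81, 12.94, -92.53, 661.6, -4730.45]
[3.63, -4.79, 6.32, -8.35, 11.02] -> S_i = 3.63*(-1.32)^i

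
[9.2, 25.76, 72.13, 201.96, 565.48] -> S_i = 9.20*2.80^i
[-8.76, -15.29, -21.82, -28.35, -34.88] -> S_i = -8.76 + -6.53*i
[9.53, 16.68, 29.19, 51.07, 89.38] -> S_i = 9.53*1.75^i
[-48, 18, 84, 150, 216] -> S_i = -48 + 66*i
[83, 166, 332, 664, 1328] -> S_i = 83*2^i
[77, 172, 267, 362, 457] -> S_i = 77 + 95*i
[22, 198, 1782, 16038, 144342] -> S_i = 22*9^i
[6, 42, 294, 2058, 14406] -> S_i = 6*7^i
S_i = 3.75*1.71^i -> [3.75, 6.41, 10.97, 18.75, 32.06]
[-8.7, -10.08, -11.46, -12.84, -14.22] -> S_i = -8.70 + -1.38*i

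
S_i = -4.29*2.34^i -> [-4.29, -10.04, -23.49, -54.97, -128.62]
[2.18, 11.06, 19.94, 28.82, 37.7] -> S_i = 2.18 + 8.88*i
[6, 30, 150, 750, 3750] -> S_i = 6*5^i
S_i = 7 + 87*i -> [7, 94, 181, 268, 355]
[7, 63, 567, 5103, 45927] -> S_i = 7*9^i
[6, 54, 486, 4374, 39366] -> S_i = 6*9^i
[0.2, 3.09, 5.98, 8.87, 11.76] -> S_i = 0.20 + 2.89*i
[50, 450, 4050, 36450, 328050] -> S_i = 50*9^i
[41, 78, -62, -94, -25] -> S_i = Random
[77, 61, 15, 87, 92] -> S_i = Random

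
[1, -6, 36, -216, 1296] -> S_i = 1*-6^i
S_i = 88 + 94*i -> [88, 182, 276, 370, 464]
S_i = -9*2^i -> [-9, -18, -36, -72, -144]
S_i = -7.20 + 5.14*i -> [-7.2, -2.06, 3.08, 8.22, 13.36]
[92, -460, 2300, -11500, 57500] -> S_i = 92*-5^i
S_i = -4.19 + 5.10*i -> [-4.19, 0.91, 6.01, 11.11, 16.21]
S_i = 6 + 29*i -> [6, 35, 64, 93, 122]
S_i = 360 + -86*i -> [360, 274, 188, 102, 16]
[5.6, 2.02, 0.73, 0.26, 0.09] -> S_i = 5.60*0.36^i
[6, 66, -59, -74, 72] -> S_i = Random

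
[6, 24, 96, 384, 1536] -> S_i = 6*4^i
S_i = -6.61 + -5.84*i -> [-6.61, -12.45, -18.29, -24.13, -29.97]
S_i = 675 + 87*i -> [675, 762, 849, 936, 1023]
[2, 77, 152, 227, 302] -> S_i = 2 + 75*i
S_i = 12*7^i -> [12, 84, 588, 4116, 28812]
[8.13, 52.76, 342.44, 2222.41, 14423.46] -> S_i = 8.13*6.49^i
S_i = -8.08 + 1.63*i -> [-8.08, -6.45, -4.82, -3.19, -1.56]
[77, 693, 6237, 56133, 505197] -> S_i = 77*9^i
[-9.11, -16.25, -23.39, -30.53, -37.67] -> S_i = -9.11 + -7.14*i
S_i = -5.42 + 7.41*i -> [-5.42, 1.99, 9.4, 16.81, 24.22]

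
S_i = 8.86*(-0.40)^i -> [8.86, -3.54, 1.42, -0.57, 0.23]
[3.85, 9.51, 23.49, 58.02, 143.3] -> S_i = 3.85*2.47^i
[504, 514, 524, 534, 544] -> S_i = 504 + 10*i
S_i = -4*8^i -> [-4, -32, -256, -2048, -16384]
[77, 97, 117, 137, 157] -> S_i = 77 + 20*i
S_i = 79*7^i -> [79, 553, 3871, 27097, 189679]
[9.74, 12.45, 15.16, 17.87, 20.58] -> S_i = 9.74 + 2.71*i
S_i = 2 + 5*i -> [2, 7, 12, 17, 22]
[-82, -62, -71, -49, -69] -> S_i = Random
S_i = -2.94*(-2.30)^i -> [-2.94, 6.76, -15.55, 35.77, -82.27]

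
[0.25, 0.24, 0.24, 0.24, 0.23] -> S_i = 0.25*0.98^i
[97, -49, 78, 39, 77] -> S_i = Random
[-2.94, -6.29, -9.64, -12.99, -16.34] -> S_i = -2.94 + -3.35*i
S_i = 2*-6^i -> [2, -12, 72, -432, 2592]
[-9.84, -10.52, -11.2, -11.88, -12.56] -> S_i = -9.84 + -0.68*i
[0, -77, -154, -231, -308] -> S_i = 0 + -77*i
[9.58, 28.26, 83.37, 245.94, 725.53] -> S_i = 9.58*2.95^i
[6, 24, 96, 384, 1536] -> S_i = 6*4^i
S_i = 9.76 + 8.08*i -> [9.76, 17.84, 25.92, 34.0, 42.08]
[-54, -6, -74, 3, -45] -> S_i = Random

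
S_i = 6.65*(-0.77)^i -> [6.65, -5.12, 3.94, -3.04, 2.34]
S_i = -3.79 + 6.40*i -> [-3.79, 2.61, 9.01, 15.41, 21.81]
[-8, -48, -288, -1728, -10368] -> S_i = -8*6^i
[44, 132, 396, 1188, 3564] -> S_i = 44*3^i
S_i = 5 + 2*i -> [5, 7, 9, 11, 13]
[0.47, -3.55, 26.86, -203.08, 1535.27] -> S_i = 0.47*(-7.56)^i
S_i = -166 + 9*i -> [-166, -157, -148, -139, -130]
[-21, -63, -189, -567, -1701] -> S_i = -21*3^i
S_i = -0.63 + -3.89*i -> [-0.63, -4.52, -8.41, -12.3, -16.19]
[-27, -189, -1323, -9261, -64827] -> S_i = -27*7^i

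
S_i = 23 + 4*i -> [23, 27, 31, 35, 39]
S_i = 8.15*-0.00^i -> [8.15, -0.0, 0.0, -0.0, 0.0]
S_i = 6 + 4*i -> [6, 10, 14, 18, 22]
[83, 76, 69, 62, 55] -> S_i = 83 + -7*i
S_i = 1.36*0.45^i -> [1.36, 0.61, 0.28, 0.12, 0.06]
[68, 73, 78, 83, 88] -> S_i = 68 + 5*i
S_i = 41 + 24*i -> [41, 65, 89, 113, 137]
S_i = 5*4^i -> [5, 20, 80, 320, 1280]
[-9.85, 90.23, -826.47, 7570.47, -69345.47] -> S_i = -9.85*(-9.16)^i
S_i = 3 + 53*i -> [3, 56, 109, 162, 215]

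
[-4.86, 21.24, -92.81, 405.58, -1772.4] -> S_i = -4.86*(-4.37)^i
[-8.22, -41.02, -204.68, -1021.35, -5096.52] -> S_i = -8.22*4.99^i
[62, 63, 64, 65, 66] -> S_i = 62 + 1*i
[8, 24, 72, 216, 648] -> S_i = 8*3^i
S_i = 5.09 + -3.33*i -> [5.09, 1.76, -1.57, -4.9, -8.23]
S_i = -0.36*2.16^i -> [-0.36, -0.78, -1.68, -3.63, -7.84]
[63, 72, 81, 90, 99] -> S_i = 63 + 9*i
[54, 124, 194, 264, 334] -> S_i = 54 + 70*i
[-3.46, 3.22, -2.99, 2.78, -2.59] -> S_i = -3.46*(-0.93)^i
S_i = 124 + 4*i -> [124, 128, 132, 136, 140]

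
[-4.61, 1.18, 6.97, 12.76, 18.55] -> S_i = -4.61 + 5.79*i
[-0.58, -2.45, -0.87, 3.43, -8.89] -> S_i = Random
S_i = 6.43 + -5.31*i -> [6.43, 1.12, -4.19, -9.5, -14.81]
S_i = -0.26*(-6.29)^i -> [-0.26, 1.64, -10.29, 64.7, -406.98]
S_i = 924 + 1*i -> [924, 925, 926, 927, 928]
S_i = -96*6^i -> [-96, -576, -3456, -20736, -124416]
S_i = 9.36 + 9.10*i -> [9.36, 18.46, 27.56, 36.66, 45.76]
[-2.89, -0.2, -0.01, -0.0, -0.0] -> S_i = -2.89*0.07^i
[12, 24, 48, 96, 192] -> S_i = 12*2^i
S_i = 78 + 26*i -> [78, 104, 130, 156, 182]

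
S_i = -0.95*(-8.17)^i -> [-0.95, 7.76, -63.41, 518.07, -4232.64]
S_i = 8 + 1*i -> [8, 9, 10, 11, 12]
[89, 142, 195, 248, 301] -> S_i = 89 + 53*i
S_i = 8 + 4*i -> [8, 12, 16, 20, 24]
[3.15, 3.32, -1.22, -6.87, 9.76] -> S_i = Random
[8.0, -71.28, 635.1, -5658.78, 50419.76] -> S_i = 8.00*(-8.91)^i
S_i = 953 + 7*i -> [953, 960, 967, 974, 981]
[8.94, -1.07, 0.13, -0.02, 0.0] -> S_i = 8.94*(-0.12)^i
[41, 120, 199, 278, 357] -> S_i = 41 + 79*i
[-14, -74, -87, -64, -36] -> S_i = Random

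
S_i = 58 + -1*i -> [58, 57, 56, 55, 54]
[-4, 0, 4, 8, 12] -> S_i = -4 + 4*i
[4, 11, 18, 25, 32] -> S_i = 4 + 7*i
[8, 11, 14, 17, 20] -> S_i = 8 + 3*i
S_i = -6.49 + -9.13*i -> [-6.49, -15.62, -24.75, -33.88, -43.01]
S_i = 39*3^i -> [39, 117, 351, 1053, 3159]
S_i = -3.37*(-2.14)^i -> [-3.37, 7.21, -15.43, 33.03, -70.68]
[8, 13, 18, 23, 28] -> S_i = 8 + 5*i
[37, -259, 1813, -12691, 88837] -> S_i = 37*-7^i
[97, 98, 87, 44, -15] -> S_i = Random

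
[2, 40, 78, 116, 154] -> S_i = 2 + 38*i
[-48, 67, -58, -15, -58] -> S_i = Random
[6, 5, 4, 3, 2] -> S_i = 6 + -1*i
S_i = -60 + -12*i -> [-60, -72, -84, -96, -108]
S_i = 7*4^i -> [7, 28, 112, 448, 1792]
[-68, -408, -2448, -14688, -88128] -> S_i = -68*6^i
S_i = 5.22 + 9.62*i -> [5.22, 14.84, 24.46, 34.08, 43.7]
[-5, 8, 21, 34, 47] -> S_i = -5 + 13*i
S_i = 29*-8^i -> [29, -232, 1856, -14848, 118784]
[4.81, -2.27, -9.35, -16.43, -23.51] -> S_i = 4.81 + -7.08*i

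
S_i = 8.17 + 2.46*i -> [8.17, 10.63, 13.09, 15.55, 18.01]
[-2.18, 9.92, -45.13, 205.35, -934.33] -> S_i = -2.18*(-4.55)^i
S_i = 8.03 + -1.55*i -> [8.03, 6.48, 4.93, 3.38, 1.83]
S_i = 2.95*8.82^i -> [2.95, 26.02, 229.49, 2024.08, 17852.39]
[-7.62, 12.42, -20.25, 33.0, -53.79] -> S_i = -7.62*(-1.63)^i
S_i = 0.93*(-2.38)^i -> [0.93, -2.21, 5.27, -12.54, 29.84]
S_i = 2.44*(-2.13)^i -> [2.44, -5.2, 11.07, -23.58, 50.22]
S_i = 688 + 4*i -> [688, 692, 696, 700, 704]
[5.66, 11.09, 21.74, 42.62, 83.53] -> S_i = 5.66*1.96^i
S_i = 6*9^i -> [6, 54, 486, 4374, 39366]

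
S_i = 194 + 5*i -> [194, 199, 204, 209, 214]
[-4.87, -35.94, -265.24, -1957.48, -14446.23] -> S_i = -4.87*7.38^i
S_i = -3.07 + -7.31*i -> [-3.07, -10.38, -17.69, -25.0, -32.31]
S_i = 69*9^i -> [69, 621, 5589, 50301, 452709]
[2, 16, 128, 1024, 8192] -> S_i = 2*8^i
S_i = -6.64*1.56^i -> [-6.64, -10.36, -16.16, -25.21, -39.32]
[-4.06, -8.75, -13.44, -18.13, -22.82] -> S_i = -4.06 + -4.69*i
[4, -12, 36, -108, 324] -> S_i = 4*-3^i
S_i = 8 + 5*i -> [8, 13, 18, 23, 28]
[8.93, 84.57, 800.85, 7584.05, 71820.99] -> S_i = 8.93*9.47^i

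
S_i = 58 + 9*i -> [58, 67, 76, 85, 94]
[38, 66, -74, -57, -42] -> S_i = Random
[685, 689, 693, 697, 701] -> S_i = 685 + 4*i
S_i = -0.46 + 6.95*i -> [-0.46, 6.49, 13.44, 20.39, 27.34]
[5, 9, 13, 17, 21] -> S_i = 5 + 4*i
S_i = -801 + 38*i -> [-801, -763, -725, -687, -649]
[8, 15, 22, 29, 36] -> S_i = 8 + 7*i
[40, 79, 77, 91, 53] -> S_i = Random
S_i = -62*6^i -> [-62, -372, -2232, -13392, -80352]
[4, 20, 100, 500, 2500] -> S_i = 4*5^i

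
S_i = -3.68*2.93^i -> [-3.68, -10.78, -31.59, -92.57, -271.22]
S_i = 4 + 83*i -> [4, 87, 170, 253, 336]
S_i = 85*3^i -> [85, 255, 765, 2295, 6885]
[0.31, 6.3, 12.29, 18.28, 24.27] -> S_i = 0.31 + 5.99*i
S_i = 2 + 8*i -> [2, 10, 18, 26, 34]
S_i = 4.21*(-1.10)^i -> [4.21, -4.63, 5.09, -5.6, 6.16]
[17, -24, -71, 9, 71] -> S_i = Random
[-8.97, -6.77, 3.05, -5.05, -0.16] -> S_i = Random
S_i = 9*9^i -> [9, 81, 729, 6561, 59049]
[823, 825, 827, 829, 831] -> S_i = 823 + 2*i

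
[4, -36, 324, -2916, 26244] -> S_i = 4*-9^i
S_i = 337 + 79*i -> [337, 416, 495, 574, 653]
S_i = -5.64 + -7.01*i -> [-5.64, -12.65, -19.66, -26.67, -33.68]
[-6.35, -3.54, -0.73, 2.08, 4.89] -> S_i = -6.35 + 2.81*i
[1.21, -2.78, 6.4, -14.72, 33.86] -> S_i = 1.21*(-2.30)^i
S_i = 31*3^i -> [31, 93, 279, 837, 2511]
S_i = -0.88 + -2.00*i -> [-0.88, -2.88, -4.88, -6.88, -8.88]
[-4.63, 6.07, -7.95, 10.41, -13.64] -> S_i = -4.63*(-1.31)^i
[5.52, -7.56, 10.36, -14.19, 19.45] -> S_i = 5.52*(-1.37)^i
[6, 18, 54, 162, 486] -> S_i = 6*3^i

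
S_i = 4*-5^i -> [4, -20, 100, -500, 2500]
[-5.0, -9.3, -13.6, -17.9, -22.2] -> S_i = -5.00 + -4.30*i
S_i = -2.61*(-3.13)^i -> [-2.61, 8.17, -25.57, 80.03, -250.51]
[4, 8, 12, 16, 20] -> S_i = 4 + 4*i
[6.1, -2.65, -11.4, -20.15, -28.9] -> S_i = 6.10 + -8.75*i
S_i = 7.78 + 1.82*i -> [7.78, 9.6, 11.42, 13.24, 15.06]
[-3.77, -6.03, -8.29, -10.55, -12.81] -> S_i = -3.77 + -2.26*i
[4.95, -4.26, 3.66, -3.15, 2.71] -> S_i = 4.95*(-0.86)^i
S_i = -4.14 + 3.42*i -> [-4.14, -0.72, 2.7, 6.12, 9.54]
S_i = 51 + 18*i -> [51, 69, 87, 105, 123]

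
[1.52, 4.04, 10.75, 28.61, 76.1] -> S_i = 1.52*2.66^i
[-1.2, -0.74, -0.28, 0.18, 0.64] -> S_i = -1.20 + 0.46*i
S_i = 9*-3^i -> [9, -27, 81, -243, 729]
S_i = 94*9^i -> [94, 846, 7614, 68526, 616734]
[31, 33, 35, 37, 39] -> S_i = 31 + 2*i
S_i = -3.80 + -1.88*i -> [-3.8, -5.68, -7.56, -9.44, -11.32]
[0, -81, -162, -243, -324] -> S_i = 0 + -81*i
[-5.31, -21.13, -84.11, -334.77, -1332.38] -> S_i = -5.31*3.98^i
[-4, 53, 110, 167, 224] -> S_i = -4 + 57*i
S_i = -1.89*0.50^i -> [-1.89, -0.94, -0.47, -0.24, -0.12]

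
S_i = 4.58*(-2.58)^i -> [4.58, -11.82, 30.49, -78.65, 202.93]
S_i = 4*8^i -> [4, 32, 256, 2048, 16384]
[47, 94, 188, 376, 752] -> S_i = 47*2^i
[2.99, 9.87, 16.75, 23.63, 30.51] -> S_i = 2.99 + 6.88*i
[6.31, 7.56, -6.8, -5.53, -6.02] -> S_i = Random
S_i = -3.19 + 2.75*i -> [-3.19, -0.44, 2.31, 5.06, 7.81]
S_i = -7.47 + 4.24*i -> [-7.47, -3.23, 1.01, 5.25, 9.49]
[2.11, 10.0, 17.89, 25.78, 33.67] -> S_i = 2.11 + 7.89*i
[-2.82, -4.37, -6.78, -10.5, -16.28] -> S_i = -2.82*1.55^i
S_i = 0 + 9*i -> [0, 9, 18, 27, 36]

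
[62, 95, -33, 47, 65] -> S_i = Random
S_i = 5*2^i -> [5, 10, 20, 40, 80]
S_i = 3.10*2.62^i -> [3.1, 8.12, 21.28, 55.75, 146.07]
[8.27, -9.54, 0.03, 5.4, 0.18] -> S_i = Random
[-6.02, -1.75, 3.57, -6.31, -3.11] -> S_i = Random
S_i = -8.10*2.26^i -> [-8.1, -18.31, -41.37, -93.5, -211.31]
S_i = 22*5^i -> [22, 110, 550, 2750, 13750]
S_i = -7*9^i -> [-7, -63, -567, -5103, -45927]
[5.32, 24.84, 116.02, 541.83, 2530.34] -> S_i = 5.32*4.67^i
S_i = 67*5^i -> [67, 335, 1675, 8375, 41875]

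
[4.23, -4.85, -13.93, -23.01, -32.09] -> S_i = 4.23 + -9.08*i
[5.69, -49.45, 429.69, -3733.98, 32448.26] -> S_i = 5.69*(-8.69)^i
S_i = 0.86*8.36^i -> [0.86, 7.19, 60.11, 502.48, 4200.72]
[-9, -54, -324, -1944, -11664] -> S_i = -9*6^i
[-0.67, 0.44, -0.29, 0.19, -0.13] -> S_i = -0.67*(-0.66)^i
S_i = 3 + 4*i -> [3, 7, 11, 15, 19]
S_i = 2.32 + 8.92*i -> [2.32, 11.24, 20.16, 29.08, 38.0]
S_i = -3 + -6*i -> [-3, -9, -15, -21, -27]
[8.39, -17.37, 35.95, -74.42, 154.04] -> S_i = 8.39*(-2.07)^i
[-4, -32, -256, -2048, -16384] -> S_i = -4*8^i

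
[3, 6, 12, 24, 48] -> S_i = 3*2^i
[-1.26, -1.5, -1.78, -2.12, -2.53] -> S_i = -1.26*1.19^i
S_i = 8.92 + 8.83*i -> [8.92, 17.75, 26.58, 35.41, 44.24]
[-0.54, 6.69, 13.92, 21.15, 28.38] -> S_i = -0.54 + 7.23*i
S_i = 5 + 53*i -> [5, 58, 111, 164, 217]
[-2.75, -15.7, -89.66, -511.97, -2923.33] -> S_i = -2.75*5.71^i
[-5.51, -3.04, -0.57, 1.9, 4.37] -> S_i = -5.51 + 2.47*i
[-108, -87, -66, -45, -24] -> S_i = -108 + 21*i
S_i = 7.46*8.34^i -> [7.46, 62.22, 518.88, 4327.5, 36091.34]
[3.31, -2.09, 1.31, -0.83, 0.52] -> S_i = 3.31*(-0.63)^i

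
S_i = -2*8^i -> [-2, -16, -128, -1024, -8192]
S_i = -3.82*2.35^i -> [-3.82, -8.98, -21.1, -49.58, -116.5]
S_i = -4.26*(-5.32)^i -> [-4.26, 22.66, -120.57, 641.42, -3412.37]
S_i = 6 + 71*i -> [6, 77, 148, 219, 290]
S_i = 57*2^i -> [57, 114, 228, 456, 912]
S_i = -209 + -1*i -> [-209, -210, -211, -212, -213]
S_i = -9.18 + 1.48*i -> [-9.18, -7.7, -6.22, -4.74, -3.26]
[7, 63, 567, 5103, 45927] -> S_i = 7*9^i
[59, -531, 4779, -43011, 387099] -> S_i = 59*-9^i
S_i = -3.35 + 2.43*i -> [-3.35, -0.92, 1.51, 3.94, 6.37]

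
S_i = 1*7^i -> [1, 7, 49, 343, 2401]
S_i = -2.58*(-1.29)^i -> [-2.58, 3.33, -4.29, 5.54, -7.14]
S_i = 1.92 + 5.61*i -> [1.92, 7.53, 13.14, 18.75, 24.36]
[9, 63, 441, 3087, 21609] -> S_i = 9*7^i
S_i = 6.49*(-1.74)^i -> [6.49, -11.29, 19.65, -34.19, 59.49]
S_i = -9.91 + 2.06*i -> [-9.91, -7.85, -5.79, -3.73, -1.67]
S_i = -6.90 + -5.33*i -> [-6.9, -12.23, -17.56, -22.89, -28.22]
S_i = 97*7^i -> [97, 679, 4753, 33271, 232897]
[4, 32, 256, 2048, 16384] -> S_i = 4*8^i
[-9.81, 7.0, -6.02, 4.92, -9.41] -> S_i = Random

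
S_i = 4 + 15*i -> [4, 19, 34, 49, 64]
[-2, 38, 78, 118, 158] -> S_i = -2 + 40*i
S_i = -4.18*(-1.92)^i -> [-4.18, 8.03, -15.41, 29.59, -56.8]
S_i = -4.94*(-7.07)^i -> [-4.94, 34.93, -246.93, 1745.76, -12342.54]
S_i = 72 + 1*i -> [72, 73, 74, 75, 76]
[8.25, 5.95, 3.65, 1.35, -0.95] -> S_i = 8.25 + -2.30*i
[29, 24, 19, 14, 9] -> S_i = 29 + -5*i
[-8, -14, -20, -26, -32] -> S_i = -8 + -6*i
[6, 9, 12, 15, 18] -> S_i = 6 + 3*i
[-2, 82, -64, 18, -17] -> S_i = Random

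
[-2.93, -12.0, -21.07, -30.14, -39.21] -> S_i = -2.93 + -9.07*i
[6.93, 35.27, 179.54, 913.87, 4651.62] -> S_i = 6.93*5.09^i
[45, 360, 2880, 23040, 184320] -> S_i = 45*8^i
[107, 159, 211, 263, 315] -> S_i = 107 + 52*i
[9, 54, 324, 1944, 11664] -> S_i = 9*6^i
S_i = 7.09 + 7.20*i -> [7.09, 14.29, 21.49, 28.69, 35.89]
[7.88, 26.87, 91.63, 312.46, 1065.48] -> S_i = 7.88*3.41^i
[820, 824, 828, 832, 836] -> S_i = 820 + 4*i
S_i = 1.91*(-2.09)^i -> [1.91, -3.99, 8.34, -17.44, 36.44]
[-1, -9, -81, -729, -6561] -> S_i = -1*9^i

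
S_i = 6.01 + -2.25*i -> [6.01, 3.76, 1.51, -0.74, -2.99]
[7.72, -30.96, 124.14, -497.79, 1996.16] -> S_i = 7.72*(-4.01)^i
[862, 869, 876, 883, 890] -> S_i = 862 + 7*i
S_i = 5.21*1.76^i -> [5.21, 9.17, 16.14, 28.4, 49.99]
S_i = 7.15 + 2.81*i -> [7.15, 9.96, 12.77, 15.58, 18.39]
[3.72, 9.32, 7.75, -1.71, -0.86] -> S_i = Random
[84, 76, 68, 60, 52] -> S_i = 84 + -8*i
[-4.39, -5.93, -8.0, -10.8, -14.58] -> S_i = -4.39*1.35^i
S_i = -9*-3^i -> [-9, 27, -81, 243, -729]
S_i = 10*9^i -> [10, 90, 810, 7290, 65610]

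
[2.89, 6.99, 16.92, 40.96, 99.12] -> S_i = 2.89*2.42^i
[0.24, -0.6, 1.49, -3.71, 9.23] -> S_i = 0.24*(-2.49)^i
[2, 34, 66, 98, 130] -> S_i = 2 + 32*i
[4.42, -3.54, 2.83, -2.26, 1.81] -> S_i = 4.42*(-0.80)^i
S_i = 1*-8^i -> [1, -8, 64, -512, 4096]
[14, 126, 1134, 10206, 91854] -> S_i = 14*9^i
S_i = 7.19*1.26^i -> [7.19, 9.06, 11.41, 14.38, 18.12]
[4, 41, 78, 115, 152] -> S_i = 4 + 37*i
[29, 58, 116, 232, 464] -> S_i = 29*2^i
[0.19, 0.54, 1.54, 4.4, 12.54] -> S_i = 0.19*2.85^i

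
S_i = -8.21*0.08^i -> [-8.21, -0.66, -0.05, -0.0, -0.0]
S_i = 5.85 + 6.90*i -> [5.85, 12.75, 19.65, 26.55, 33.45]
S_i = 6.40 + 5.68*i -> [6.4, 12.08, 17.76, 23.44, 29.12]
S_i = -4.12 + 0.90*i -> [-4.12, -3.22, -2.32, -1.42, -0.52]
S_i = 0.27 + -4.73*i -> [0.27, -4.46, -9.19, -13.92, -18.65]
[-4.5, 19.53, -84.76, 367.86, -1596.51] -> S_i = -4.50*(-4.34)^i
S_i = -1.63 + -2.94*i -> [-1.63, -4.57, -7.51, -10.45, -13.39]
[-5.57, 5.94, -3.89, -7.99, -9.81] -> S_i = Random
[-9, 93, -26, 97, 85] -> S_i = Random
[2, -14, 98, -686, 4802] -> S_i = 2*-7^i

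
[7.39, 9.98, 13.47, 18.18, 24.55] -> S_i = 7.39*1.35^i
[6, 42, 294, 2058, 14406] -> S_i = 6*7^i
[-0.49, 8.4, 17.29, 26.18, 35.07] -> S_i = -0.49 + 8.89*i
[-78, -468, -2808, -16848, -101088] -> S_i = -78*6^i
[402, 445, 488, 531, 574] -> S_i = 402 + 43*i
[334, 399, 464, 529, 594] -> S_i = 334 + 65*i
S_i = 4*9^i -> [4, 36, 324, 2916, 26244]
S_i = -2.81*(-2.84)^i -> [-2.81, 7.98, -22.66, 64.37, -182.8]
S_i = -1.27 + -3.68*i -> [-1.27, -4.95, -8.63, -12.31, -15.99]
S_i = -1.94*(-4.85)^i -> [-1.94, 9.41, -45.63, 221.32, -1073.42]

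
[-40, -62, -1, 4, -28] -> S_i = Random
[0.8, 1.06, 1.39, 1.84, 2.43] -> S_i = 0.80*1.32^i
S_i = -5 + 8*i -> [-5, 3, 11, 19, 27]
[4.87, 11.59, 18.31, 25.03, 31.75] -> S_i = 4.87 + 6.72*i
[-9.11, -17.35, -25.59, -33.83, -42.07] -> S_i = -9.11 + -8.24*i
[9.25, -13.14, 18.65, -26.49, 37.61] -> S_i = 9.25*(-1.42)^i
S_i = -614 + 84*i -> [-614, -530, -446, -362, -278]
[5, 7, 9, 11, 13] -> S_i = 5 + 2*i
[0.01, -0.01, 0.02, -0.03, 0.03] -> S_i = 0.01*(-1.36)^i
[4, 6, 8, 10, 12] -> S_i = 4 + 2*i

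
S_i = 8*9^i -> [8, 72, 648, 5832, 52488]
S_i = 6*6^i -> [6, 36, 216, 1296, 7776]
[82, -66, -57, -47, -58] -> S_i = Random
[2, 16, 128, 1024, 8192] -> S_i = 2*8^i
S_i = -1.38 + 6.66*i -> [-1.38, 5.28, 11.94, 18.6, 25.26]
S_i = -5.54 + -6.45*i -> [-5.54, -11.99, -18.44, -24.89, -31.34]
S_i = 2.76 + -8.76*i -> [2.76, -6.0, -14.76, -23.52, -32.28]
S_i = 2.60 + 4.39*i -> [2.6, 6.99, 11.38, 15.77, 20.16]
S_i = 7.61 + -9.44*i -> [7.61, -1.83, -11.27, -20.71, -30.15]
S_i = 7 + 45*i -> [7, 52, 97, 142, 187]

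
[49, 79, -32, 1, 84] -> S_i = Random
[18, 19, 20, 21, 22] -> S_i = 18 + 1*i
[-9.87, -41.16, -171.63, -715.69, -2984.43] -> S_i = -9.87*4.17^i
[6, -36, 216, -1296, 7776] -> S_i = 6*-6^i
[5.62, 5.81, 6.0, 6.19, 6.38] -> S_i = 5.62 + 0.19*i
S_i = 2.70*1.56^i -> [2.7, 4.21, 6.57, 10.25, 15.99]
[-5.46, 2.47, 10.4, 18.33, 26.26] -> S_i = -5.46 + 7.93*i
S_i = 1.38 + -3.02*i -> [1.38, -1.64, -4.66, -7.68, -10.7]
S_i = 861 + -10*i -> [861, 851, 841, 831, 821]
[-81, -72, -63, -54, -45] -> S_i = -81 + 9*i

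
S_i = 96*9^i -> [96, 864, 7776, 69984, 629856]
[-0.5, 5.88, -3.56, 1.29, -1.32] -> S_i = Random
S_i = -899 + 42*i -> [-899, -857, -815, -773, -731]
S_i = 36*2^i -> [36, 72, 144, 288, 576]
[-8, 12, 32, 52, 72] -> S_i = -8 + 20*i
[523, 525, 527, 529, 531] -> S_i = 523 + 2*i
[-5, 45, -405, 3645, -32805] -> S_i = -5*-9^i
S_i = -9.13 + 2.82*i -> [-9.13, -6.31, -3.49, -0.67, 2.15]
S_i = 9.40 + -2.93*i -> [9.4, 6.47, 3.54, 0.61, -2.32]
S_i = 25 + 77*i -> [25, 102, 179, 256, 333]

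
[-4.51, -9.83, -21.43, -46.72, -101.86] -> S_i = -4.51*2.18^i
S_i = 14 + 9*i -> [14, 23, 32, 41, 50]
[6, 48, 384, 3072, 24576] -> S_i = 6*8^i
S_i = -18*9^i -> [-18, -162, -1458, -13122, -118098]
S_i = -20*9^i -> [-20, -180, -1620, -14580, -131220]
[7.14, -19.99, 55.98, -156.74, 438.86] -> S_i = 7.14*(-2.80)^i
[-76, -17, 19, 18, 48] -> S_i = Random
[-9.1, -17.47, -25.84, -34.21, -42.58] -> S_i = -9.10 + -8.37*i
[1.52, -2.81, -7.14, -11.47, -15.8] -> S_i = 1.52 + -4.33*i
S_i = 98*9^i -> [98, 882, 7938, 71442, 642978]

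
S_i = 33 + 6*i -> [33, 39, 45, 51, 57]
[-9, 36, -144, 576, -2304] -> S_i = -9*-4^i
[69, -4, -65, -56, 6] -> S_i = Random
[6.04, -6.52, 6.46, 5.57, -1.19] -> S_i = Random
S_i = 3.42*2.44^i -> [3.42, 8.34, 20.36, 49.68, 121.22]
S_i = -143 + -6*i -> [-143, -149, -155, -161, -167]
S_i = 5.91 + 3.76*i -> [5.91, 9.67, 13.43, 17.19, 20.95]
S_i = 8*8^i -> [8, 64, 512, 4096, 32768]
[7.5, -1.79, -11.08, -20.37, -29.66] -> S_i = 7.50 + -9.29*i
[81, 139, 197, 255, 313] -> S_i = 81 + 58*i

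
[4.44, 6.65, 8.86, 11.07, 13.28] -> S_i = 4.44 + 2.21*i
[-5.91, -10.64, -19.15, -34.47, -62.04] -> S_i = -5.91*1.80^i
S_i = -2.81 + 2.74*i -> [-2.81, -0.07, 2.67, 5.41, 8.15]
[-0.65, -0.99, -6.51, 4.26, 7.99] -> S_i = Random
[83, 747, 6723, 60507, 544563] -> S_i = 83*9^i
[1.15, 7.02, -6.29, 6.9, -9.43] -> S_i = Random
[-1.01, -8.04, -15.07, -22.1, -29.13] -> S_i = -1.01 + -7.03*i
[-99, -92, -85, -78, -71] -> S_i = -99 + 7*i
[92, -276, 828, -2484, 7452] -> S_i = 92*-3^i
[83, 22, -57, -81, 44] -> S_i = Random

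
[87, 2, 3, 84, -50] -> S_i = Random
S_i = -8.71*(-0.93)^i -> [-8.71, 8.1, -7.53, 7.01, -6.52]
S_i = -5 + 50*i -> [-5, 45, 95, 145, 195]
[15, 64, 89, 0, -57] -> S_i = Random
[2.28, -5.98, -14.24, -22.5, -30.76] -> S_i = 2.28 + -8.26*i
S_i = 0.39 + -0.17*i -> [0.39, 0.22, 0.05, -0.12, -0.29]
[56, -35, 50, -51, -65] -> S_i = Random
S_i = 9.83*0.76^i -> [9.83, 7.47, 5.68, 4.32, 3.28]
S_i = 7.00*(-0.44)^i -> [7.0, -3.08, 1.36, -0.6, 0.26]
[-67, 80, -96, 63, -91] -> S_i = Random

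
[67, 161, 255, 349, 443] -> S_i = 67 + 94*i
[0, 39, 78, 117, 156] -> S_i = 0 + 39*i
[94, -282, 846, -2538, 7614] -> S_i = 94*-3^i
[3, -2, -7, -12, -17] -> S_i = 3 + -5*i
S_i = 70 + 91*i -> [70, 161, 252, 343, 434]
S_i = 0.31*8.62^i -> [0.31, 2.67, 23.03, 198.56, 1711.55]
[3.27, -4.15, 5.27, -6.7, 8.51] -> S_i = 3.27*(-1.27)^i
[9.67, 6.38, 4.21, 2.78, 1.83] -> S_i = 9.67*0.66^i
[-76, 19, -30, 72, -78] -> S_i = Random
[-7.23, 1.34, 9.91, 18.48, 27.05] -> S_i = -7.23 + 8.57*i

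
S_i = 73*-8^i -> [73, -584, 4672, -37376, 299008]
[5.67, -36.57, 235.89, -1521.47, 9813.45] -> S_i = 5.67*(-6.45)^i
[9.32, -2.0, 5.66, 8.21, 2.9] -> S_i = Random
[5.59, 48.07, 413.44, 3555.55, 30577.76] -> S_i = 5.59*8.60^i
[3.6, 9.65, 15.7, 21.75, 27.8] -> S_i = 3.60 + 6.05*i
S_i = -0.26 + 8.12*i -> [-0.26, 7.86, 15.98, 24.1, 32.22]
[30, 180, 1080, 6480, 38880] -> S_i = 30*6^i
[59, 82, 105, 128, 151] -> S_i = 59 + 23*i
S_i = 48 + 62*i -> [48, 110, 172, 234, 296]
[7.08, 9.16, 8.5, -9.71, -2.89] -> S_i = Random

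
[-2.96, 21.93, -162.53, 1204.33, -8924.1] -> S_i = -2.96*(-7.41)^i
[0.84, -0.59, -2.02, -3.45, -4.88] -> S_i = 0.84 + -1.43*i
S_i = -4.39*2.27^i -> [-4.39, -9.97, -22.62, -51.35, -116.56]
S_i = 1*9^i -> [1, 9, 81, 729, 6561]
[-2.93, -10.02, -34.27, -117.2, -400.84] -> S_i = -2.93*3.42^i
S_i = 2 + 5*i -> [2, 7, 12, 17, 22]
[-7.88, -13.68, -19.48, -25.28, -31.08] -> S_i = -7.88 + -5.80*i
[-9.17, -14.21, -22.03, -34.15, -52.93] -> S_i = -9.17*1.55^i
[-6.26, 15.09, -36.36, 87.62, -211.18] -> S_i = -6.26*(-2.41)^i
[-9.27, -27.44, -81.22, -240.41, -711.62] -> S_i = -9.27*2.96^i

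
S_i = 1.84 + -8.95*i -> [1.84, -7.11, -16.06, -25.01, -33.96]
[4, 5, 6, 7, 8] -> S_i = 4 + 1*i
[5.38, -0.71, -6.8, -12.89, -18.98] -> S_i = 5.38 + -6.09*i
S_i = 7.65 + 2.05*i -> [7.65, 9.7, 11.75, 13.8, 15.85]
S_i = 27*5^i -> [27, 135, 675, 3375, 16875]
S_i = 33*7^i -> [33, 231, 1617, 11319, 79233]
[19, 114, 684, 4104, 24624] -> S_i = 19*6^i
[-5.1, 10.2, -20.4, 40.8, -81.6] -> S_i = -5.10*(-2.00)^i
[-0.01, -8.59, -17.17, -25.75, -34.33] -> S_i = -0.01 + -8.58*i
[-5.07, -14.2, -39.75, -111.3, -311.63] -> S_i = -5.07*2.80^i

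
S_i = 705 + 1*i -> [705, 706, 707, 708, 709]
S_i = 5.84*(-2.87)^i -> [5.84, -16.76, 48.1, -138.06, 396.22]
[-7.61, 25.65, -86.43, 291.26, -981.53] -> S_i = -7.61*(-3.37)^i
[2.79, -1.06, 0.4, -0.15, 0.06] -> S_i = 2.79*(-0.38)^i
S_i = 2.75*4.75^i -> [2.75, 13.06, 62.05, 294.72, 1399.93]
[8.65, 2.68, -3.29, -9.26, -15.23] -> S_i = 8.65 + -5.97*i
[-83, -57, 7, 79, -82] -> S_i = Random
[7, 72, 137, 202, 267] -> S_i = 7 + 65*i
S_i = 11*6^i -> [11, 66, 396, 2376, 14256]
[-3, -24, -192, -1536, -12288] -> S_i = -3*8^i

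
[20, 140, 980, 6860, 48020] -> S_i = 20*7^i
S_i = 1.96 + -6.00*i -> [1.96, -4.04, -10.04, -16.04, -22.04]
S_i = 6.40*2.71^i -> [6.4, 17.34, 47.0, 127.38, 345.19]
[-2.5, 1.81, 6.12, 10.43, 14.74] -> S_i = -2.50 + 4.31*i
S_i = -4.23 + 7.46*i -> [-4.23, 3.23, 10.69, 18.15, 25.61]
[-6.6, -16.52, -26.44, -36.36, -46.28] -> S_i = -6.60 + -9.92*i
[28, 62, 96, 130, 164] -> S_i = 28 + 34*i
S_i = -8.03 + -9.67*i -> [-8.03, -17.7, -27.37, -37.04, -46.71]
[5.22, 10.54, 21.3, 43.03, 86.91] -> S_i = 5.22*2.02^i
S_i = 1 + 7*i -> [1, 8, 15, 22, 29]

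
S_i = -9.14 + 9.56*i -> [-9.14, 0.42, 9.98, 19.54, 29.1]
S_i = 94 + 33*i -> [94, 127, 160, 193, 226]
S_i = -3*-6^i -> [-3, 18, -108, 648, -3888]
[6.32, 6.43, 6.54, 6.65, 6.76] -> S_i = 6.32 + 0.11*i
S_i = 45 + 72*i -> [45, 117, 189, 261, 333]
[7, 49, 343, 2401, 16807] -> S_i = 7*7^i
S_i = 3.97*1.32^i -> [3.97, 5.24, 6.92, 9.13, 12.05]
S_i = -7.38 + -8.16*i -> [-7.38, -15.54, -23.7, -31.86, -40.02]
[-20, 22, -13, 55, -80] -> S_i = Random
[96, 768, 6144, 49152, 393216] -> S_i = 96*8^i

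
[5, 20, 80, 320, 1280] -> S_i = 5*4^i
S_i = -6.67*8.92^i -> [-6.67, -59.5, -530.71, -4733.91, -42226.52]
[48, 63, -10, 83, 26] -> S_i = Random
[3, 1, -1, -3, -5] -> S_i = 3 + -2*i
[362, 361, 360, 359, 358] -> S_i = 362 + -1*i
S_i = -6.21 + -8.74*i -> [-6.21, -14.95, -23.69, -32.43, -41.17]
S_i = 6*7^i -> [6, 42, 294, 2058, 14406]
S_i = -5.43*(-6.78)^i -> [-5.43, 36.82, -249.61, 1692.35, -11474.1]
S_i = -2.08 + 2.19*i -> [-2.08, 0.11, 2.3, 4.49, 6.68]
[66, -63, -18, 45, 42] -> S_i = Random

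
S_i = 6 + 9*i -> [6, 15, 24, 33, 42]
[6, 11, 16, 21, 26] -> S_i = 6 + 5*i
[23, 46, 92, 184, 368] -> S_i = 23*2^i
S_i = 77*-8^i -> [77, -616, 4928, -39424, 315392]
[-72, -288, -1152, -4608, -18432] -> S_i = -72*4^i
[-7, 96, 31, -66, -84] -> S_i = Random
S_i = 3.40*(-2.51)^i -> [3.4, -8.53, 21.42, -53.77, 134.95]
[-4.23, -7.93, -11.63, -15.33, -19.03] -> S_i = -4.23 + -3.70*i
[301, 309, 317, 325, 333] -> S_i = 301 + 8*i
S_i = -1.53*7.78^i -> [-1.53, -11.9, -92.61, -720.49, -5605.44]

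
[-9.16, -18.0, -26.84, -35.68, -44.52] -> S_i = -9.16 + -8.84*i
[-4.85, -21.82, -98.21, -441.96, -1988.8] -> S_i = -4.85*4.50^i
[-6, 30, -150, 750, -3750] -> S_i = -6*-5^i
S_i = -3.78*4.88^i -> [-3.78, -18.45, -90.02, -439.29, -2143.73]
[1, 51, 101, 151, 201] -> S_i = 1 + 50*i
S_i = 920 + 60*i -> [920, 980, 1040, 1100, 1160]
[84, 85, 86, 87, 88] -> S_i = 84 + 1*i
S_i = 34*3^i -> [34, 102, 306, 918, 2754]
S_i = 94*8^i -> [94, 752, 6016, 48128, 385024]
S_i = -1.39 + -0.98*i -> [-1.39, -2.37, -3.35, -4.33, -5.31]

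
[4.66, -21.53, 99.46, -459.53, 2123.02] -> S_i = 4.66*(-4.62)^i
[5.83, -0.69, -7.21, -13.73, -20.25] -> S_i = 5.83 + -6.52*i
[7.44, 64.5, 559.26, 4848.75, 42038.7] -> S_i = 7.44*8.67^i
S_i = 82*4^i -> [82, 328, 1312, 5248, 20992]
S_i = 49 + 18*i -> [49, 67, 85, 103, 121]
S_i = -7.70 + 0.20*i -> [-7.7, -7.5, -7.3, -7.1, -6.9]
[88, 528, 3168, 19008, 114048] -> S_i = 88*6^i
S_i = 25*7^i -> [25, 175, 1225, 8575, 60025]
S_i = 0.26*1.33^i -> [0.26, 0.35, 0.46, 0.61, 0.81]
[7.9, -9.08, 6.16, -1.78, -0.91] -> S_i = Random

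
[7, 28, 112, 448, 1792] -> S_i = 7*4^i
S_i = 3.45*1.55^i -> [3.45, 5.35, 8.29, 12.85, 19.91]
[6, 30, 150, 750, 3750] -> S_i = 6*5^i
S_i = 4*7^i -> [4, 28, 196, 1372, 9604]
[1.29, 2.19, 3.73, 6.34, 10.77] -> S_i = 1.29*1.70^i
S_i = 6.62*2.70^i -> [6.62, 17.87, 48.26, 130.3, 351.81]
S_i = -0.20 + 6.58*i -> [-0.2, 6.38, 12.96, 19.54, 26.12]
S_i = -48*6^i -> [-48, -288, -1728, -10368, -62208]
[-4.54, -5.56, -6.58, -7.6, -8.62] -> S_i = -4.54 + -1.02*i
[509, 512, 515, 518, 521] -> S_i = 509 + 3*i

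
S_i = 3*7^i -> [3, 21, 147, 1029, 7203]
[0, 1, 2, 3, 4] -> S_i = 0 + 1*i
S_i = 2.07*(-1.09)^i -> [2.07, -2.26, 2.46, -2.68, 2.92]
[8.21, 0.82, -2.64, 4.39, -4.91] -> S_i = Random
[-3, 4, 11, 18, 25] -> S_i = -3 + 7*i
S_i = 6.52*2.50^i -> [6.52, 16.3, 40.75, 101.88, 254.69]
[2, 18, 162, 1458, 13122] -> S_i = 2*9^i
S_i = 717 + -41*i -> [717, 676, 635, 594, 553]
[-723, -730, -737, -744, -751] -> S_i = -723 + -7*i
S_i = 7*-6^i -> [7, -42, 252, -1512, 9072]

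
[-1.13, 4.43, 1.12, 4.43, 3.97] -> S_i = Random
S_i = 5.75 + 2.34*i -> [5.75, 8.09, 10.43, 12.77, 15.11]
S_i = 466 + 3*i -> [466, 469, 472, 475, 478]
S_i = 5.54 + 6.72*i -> [5.54, 12.26, 18.98, 25.7, 32.42]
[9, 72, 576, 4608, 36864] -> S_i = 9*8^i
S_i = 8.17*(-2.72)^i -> [8.17, -22.22, 60.44, -164.41, 447.2]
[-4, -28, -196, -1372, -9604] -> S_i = -4*7^i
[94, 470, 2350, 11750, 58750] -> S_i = 94*5^i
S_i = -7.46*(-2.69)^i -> [-7.46, 20.07, -53.98, 145.21, -390.61]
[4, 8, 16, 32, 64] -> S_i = 4*2^i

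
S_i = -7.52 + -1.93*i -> [-7.52, -9.45, -11.38, -13.31, -15.24]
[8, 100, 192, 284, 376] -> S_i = 8 + 92*i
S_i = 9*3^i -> [9, 27, 81, 243, 729]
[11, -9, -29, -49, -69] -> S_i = 11 + -20*i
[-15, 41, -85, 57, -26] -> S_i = Random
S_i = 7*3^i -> [7, 21, 63, 189, 567]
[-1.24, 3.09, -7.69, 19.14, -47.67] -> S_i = -1.24*(-2.49)^i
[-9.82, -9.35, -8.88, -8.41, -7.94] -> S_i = -9.82 + 0.47*i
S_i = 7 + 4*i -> [7, 11, 15, 19, 23]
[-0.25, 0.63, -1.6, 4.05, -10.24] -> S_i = -0.25*(-2.53)^i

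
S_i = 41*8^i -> [41, 328, 2624, 20992, 167936]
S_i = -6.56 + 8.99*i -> [-6.56, 2.43, 11.42, 20.41, 29.4]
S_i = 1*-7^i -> [1, -7, 49, -343, 2401]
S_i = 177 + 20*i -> [177, 197, 217, 237, 257]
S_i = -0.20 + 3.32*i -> [-0.2, 3.12, 6.44, 9.76, 13.08]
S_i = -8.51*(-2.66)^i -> [-8.51, 22.64, -60.21, 160.17, -426.05]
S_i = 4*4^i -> [4, 16, 64, 256, 1024]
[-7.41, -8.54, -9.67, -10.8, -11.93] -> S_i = -7.41 + -1.13*i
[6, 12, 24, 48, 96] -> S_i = 6*2^i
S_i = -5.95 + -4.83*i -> [-5.95, -10.78, -15.61, -20.44, -25.27]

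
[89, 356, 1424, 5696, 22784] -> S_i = 89*4^i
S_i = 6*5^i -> [6, 30, 150, 750, 3750]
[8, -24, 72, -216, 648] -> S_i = 8*-3^i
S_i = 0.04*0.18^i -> [0.04, 0.01, 0.0, 0.0, 0.0]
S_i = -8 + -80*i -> [-8, -88, -168, -248, -328]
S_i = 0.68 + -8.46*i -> [0.68, -7.78, -16.24, -24.7, -33.16]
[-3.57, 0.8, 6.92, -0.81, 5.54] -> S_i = Random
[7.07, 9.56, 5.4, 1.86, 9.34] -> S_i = Random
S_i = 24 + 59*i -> [24, 83, 142, 201, 260]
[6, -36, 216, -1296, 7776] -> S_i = 6*-6^i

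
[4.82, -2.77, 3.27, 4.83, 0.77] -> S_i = Random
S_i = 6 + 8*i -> [6, 14, 22, 30, 38]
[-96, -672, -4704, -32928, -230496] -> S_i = -96*7^i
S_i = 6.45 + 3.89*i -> [6.45, 10.34, 14.23, 18.12, 22.01]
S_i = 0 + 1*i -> [0, 1, 2, 3, 4]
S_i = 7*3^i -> [7, 21, 63, 189, 567]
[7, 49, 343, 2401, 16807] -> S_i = 7*7^i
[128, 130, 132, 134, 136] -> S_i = 128 + 2*i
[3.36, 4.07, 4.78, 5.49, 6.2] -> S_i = 3.36 + 0.71*i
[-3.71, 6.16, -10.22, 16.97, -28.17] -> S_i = -3.71*(-1.66)^i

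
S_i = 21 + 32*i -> [21, 53, 85, 117, 149]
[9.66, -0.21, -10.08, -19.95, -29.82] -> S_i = 9.66 + -9.87*i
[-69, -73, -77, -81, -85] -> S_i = -69 + -4*i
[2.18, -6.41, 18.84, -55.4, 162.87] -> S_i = 2.18*(-2.94)^i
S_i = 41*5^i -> [41, 205, 1025, 5125, 25625]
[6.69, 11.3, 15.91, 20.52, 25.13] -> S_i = 6.69 + 4.61*i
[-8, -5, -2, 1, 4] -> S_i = -8 + 3*i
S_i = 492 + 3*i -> [492, 495, 498, 501, 504]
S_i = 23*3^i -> [23, 69, 207, 621, 1863]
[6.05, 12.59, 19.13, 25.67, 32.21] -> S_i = 6.05 + 6.54*i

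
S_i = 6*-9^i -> [6, -54, 486, -4374, 39366]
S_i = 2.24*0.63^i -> [2.24, 1.41, 0.89, 0.56, 0.35]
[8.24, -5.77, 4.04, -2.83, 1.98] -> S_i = 8.24*(-0.70)^i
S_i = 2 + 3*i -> [2, 5, 8, 11, 14]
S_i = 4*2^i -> [4, 8, 16, 32, 64]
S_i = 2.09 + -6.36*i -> [2.09, -4.27, -10.63, -16.99, -23.35]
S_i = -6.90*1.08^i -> [-6.9, -7.45, -8.05, -8.69, -9.39]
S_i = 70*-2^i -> [70, -140, 280, -560, 1120]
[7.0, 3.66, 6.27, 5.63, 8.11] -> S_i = Random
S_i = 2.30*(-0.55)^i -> [2.3, -1.26, 0.7, -0.38, 0.21]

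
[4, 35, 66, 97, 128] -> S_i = 4 + 31*i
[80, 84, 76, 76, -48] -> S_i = Random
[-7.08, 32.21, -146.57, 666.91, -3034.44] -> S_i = -7.08*(-4.55)^i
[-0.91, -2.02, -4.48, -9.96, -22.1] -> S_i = -0.91*2.22^i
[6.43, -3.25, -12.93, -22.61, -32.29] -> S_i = 6.43 + -9.68*i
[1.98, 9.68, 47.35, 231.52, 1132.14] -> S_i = 1.98*4.89^i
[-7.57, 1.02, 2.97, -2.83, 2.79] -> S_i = Random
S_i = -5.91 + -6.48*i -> [-5.91, -12.39, -18.87, -25.35, -31.83]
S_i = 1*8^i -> [1, 8, 64, 512, 4096]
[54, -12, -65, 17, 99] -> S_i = Random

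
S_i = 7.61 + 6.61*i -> [7.61, 14.22, 20.83, 27.44, 34.05]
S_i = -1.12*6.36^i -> [-1.12, -7.12, -45.3, -288.13, -1832.51]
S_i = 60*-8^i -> [60, -480, 3840, -30720, 245760]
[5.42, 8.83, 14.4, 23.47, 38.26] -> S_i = 5.42*1.63^i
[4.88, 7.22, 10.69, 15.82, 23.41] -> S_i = 4.88*1.48^i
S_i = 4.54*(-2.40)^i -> [4.54, -10.9, 26.15, -62.76, 150.63]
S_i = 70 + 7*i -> [70, 77, 84, 91, 98]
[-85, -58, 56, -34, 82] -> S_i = Random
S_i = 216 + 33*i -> [216, 249, 282, 315, 348]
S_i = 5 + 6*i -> [5, 11, 17, 23, 29]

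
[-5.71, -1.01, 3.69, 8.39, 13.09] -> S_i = -5.71 + 4.70*i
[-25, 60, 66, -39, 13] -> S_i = Random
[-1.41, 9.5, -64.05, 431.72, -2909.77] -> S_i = -1.41*(-6.74)^i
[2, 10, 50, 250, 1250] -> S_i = 2*5^i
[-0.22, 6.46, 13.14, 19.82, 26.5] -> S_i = -0.22 + 6.68*i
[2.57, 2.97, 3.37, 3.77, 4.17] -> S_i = 2.57 + 0.40*i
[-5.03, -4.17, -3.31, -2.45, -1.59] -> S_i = -5.03 + 0.86*i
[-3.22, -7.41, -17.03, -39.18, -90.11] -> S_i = -3.22*2.30^i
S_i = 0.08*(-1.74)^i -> [0.08, -0.14, 0.24, -0.42, 0.73]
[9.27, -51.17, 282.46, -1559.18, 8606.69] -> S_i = 9.27*(-5.52)^i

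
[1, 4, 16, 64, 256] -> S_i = 1*4^i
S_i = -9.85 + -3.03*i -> [-9.85, -12.88, -15.91, -18.94, -21.97]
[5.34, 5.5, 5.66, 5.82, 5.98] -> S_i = 5.34 + 0.16*i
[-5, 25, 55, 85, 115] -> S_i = -5 + 30*i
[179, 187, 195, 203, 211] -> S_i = 179 + 8*i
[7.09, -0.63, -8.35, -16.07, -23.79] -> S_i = 7.09 + -7.72*i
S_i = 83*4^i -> [83, 332, 1328, 5312, 21248]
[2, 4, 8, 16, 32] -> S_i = 2*2^i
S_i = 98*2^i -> [98, 196, 392, 784, 1568]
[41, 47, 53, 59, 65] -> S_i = 41 + 6*i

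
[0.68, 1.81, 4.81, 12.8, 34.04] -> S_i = 0.68*2.66^i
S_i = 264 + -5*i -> [264, 259, 254, 249, 244]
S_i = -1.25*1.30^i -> [-1.25, -1.62, -2.11, -2.75, -3.57]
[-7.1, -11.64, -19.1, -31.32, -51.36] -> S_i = -7.10*1.64^i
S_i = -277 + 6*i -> [-277, -271, -265, -259, -253]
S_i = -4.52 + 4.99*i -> [-4.52, 0.47, 5.46, 10.45, 15.44]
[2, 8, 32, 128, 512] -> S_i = 2*4^i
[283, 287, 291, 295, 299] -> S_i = 283 + 4*i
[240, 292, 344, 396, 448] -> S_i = 240 + 52*i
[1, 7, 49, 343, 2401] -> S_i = 1*7^i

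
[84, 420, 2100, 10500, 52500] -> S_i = 84*5^i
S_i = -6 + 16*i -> [-6, 10, 26, 42, 58]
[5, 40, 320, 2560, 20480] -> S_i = 5*8^i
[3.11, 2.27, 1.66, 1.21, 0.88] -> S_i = 3.11*0.73^i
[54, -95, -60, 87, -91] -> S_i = Random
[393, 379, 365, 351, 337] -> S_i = 393 + -14*i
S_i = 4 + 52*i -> [4, 56, 108, 160, 212]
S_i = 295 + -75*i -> [295, 220, 145, 70, -5]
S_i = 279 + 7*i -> [279, 286, 293, 300, 307]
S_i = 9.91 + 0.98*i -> [9.91, 10.89, 11.87, 12.85, 13.83]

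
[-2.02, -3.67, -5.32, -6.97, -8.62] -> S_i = -2.02 + -1.65*i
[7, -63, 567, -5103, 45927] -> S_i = 7*-9^i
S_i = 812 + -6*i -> [812, 806, 800, 794, 788]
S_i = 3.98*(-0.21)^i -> [3.98, -0.84, 0.18, -0.04, 0.01]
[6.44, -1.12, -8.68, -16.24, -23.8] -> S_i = 6.44 + -7.56*i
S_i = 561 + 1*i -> [561, 562, 563, 564, 565]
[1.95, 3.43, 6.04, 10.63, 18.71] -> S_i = 1.95*1.76^i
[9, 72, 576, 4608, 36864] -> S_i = 9*8^i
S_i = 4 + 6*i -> [4, 10, 16, 22, 28]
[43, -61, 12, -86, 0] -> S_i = Random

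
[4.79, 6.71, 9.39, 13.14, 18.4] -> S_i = 4.79*1.40^i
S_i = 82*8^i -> [82, 656, 5248, 41984, 335872]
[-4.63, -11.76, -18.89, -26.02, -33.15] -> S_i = -4.63 + -7.13*i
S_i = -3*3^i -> [-3, -9, -27, -81, -243]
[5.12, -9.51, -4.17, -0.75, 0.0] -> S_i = Random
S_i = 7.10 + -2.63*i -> [7.1, 4.47, 1.84, -0.79, -3.42]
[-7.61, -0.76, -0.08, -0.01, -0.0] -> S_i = -7.61*0.10^i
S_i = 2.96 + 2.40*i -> [2.96, 5.36, 7.76, 10.16, 12.56]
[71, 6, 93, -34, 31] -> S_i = Random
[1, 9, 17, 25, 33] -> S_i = 1 + 8*i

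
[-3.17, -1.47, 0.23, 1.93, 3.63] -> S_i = -3.17 + 1.70*i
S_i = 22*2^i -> [22, 44, 88, 176, 352]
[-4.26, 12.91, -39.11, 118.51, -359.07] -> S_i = -4.26*(-3.03)^i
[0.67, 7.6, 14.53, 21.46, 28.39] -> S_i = 0.67 + 6.93*i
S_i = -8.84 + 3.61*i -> [-8.84, -5.23, -1.62, 1.99, 5.6]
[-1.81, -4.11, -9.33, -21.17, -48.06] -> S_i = -1.81*2.27^i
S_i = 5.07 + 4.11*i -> [5.07, 9.18, 13.29, 17.4, 21.51]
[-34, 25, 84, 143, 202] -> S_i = -34 + 59*i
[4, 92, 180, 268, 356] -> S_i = 4 + 88*i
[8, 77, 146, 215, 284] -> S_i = 8 + 69*i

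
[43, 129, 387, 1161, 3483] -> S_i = 43*3^i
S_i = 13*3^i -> [13, 39, 117, 351, 1053]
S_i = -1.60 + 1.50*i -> [-1.6, -0.1, 1.4, 2.9, 4.4]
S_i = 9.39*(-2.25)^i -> [9.39, -21.13, 47.54, -106.96, 240.66]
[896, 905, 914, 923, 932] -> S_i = 896 + 9*i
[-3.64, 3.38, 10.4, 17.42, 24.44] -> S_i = -3.64 + 7.02*i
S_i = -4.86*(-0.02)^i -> [-4.86, 0.1, -0.0, 0.0, -0.0]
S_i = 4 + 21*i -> [4, 25, 46, 67, 88]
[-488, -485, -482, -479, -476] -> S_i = -488 + 3*i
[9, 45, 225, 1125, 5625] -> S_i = 9*5^i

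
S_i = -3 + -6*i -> [-3, -9, -15, -21, -27]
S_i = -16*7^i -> [-16, -112, -784, -5488, -38416]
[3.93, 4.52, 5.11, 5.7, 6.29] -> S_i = 3.93 + 0.59*i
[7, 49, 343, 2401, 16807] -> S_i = 7*7^i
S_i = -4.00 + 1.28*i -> [-4.0, -2.72, -1.44, -0.16, 1.12]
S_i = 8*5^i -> [8, 40, 200, 1000, 5000]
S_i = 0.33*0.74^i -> [0.33, 0.24, 0.18, 0.13, 0.1]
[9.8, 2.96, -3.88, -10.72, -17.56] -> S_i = 9.80 + -6.84*i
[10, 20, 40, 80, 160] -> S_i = 10*2^i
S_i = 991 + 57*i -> [991, 1048, 1105, 1162, 1219]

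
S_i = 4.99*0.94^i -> [4.99, 4.69, 4.41, 4.14, 3.9]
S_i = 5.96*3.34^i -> [5.96, 19.91, 66.49, 222.07, 741.71]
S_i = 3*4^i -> [3, 12, 48, 192, 768]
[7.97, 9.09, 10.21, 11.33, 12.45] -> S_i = 7.97 + 1.12*i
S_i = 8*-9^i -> [8, -72, 648, -5832, 52488]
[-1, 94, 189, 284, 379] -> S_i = -1 + 95*i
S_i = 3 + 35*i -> [3, 38, 73, 108, 143]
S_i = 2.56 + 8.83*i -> [2.56, 11.39, 20.22, 29.05, 37.88]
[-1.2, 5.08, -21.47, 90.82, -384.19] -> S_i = -1.20*(-4.23)^i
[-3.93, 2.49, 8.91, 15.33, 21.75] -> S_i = -3.93 + 6.42*i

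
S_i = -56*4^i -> [-56, -224, -896, -3584, -14336]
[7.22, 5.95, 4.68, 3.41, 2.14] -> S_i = 7.22 + -1.27*i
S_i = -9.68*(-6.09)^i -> [-9.68, 58.95, -359.01, 2186.39, -13315.1]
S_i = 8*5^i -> [8, 40, 200, 1000, 5000]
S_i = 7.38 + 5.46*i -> [7.38, 12.84, 18.3, 23.76, 29.22]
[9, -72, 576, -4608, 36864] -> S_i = 9*-8^i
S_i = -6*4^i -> [-6, -24, -96, -384, -1536]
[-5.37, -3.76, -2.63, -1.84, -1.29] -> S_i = -5.37*0.70^i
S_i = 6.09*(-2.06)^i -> [6.09, -12.55, 25.84, -53.24, 109.67]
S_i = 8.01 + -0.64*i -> [8.01, 7.37, 6.73, 6.09, 5.45]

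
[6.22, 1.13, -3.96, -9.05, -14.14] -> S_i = 6.22 + -5.09*i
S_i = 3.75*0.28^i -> [3.75, 1.05, 0.29, 0.08, 0.02]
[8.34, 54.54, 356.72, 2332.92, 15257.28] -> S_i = 8.34*6.54^i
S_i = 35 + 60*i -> [35, 95, 155, 215, 275]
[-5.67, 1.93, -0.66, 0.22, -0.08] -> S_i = -5.67*(-0.34)^i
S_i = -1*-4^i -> [-1, 4, -16, 64, -256]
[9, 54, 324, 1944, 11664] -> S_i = 9*6^i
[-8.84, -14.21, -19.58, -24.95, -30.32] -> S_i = -8.84 + -5.37*i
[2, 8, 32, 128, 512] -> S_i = 2*4^i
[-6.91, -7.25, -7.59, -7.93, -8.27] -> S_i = -6.91 + -0.34*i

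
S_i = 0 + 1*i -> [0, 1, 2, 3, 4]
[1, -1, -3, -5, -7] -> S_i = 1 + -2*i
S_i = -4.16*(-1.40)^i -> [-4.16, 5.82, -8.15, 11.42, -15.98]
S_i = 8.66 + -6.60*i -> [8.66, 2.06, -4.54, -11.14, -17.74]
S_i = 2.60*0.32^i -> [2.6, 0.83, 0.27, 0.09, 0.03]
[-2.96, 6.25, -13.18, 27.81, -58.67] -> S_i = -2.96*(-2.11)^i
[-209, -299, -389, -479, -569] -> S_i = -209 + -90*i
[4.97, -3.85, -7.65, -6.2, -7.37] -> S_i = Random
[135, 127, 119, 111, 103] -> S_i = 135 + -8*i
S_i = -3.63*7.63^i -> [-3.63, -27.7, -211.33, -1612.43, -12302.82]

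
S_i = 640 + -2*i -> [640, 638, 636, 634, 632]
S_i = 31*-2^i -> [31, -62, 124, -248, 496]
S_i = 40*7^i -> [40, 280, 1960, 13720, 96040]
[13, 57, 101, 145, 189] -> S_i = 13 + 44*i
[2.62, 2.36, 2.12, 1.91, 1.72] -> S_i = 2.62*0.90^i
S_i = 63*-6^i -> [63, -378, 2268, -13608, 81648]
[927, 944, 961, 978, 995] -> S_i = 927 + 17*i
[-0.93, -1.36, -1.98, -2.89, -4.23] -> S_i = -0.93*1.46^i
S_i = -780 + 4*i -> [-780, -776, -772, -768, -764]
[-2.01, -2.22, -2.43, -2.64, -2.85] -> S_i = -2.01 + -0.21*i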